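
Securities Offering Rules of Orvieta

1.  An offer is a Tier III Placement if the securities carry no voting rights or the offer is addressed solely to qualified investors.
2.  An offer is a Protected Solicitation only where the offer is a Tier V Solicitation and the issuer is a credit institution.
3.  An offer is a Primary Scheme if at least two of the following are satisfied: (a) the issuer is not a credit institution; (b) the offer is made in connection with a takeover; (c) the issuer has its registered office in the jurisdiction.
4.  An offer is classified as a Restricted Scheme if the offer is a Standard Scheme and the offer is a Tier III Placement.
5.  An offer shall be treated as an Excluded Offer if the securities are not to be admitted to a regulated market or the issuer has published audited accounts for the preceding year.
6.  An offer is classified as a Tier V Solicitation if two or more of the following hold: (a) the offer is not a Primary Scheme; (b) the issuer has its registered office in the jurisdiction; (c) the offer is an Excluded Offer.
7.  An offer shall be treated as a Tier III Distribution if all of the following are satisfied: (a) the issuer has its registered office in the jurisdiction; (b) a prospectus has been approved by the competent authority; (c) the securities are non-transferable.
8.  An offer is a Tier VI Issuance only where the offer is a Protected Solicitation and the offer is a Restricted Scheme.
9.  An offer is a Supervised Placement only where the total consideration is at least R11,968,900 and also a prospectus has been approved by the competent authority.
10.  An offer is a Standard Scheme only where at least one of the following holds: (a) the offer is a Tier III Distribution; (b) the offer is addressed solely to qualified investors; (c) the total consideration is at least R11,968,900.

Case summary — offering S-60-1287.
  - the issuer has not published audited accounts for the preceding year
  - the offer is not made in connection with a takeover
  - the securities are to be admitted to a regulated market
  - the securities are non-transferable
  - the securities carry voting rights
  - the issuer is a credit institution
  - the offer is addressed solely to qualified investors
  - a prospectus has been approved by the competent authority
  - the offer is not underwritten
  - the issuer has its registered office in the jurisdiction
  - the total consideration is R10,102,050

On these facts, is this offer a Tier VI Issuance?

Yes

paragraph 3 — Primary Scheme: the issuer is not a credit institution? no; the offer is made in connection with a takeover? no; the issuer has its registered office in the jurisdiction? yes — 1 of 3 hold (need ≥2) → not satisfied.
paragraph 5 — Excluded Offer: [the securities are not to be admitted to a regulated market? no] OR [the issuer has published audited accounts for the preceding year? no] → not satisfied.
paragraph 6 — Tier V Solicitation: not a Primary Scheme (paragraph 3)? yes; the issuer has its registered office in the jurisdiction? yes; Excluded Offer (paragraph 5)? no — 2 of 3 hold (need ≥2) → satisfied.
paragraph 2 — Protected Solicitation: [Tier V Solicitation (paragraph 6)? yes] AND [the issuer is a credit institution? yes] → satisfied.
paragraph 7 — Tier III Distribution: [the issuer has its registered office in the jurisdiction? yes] AND [a prospectus has been approved by the competent authority? yes] AND [the securities are non-transferable? yes] → satisfied.
paragraph 10 — Standard Scheme: [Tier III Distribution (paragraph 7)? yes] OR [the offer is addressed solely to qualified investors? yes] OR [total consideration: R10,102,050 ≥ R11,968,900? no] → satisfied.
paragraph 1 — Tier III Placement: [the securities carry no voting rights? no] OR [the offer is addressed solely to qualified investors? yes] → satisfied.
paragraph 4 — Restricted Scheme: [Standard Scheme (paragraph 10)? yes] AND [Tier III Placement (paragraph 1)? yes] → satisfied.
paragraph 8 — Tier VI Issuance: [Protected Solicitation (paragraph 2)? yes] AND [Restricted Scheme (paragraph 4)? yes] → satisfied.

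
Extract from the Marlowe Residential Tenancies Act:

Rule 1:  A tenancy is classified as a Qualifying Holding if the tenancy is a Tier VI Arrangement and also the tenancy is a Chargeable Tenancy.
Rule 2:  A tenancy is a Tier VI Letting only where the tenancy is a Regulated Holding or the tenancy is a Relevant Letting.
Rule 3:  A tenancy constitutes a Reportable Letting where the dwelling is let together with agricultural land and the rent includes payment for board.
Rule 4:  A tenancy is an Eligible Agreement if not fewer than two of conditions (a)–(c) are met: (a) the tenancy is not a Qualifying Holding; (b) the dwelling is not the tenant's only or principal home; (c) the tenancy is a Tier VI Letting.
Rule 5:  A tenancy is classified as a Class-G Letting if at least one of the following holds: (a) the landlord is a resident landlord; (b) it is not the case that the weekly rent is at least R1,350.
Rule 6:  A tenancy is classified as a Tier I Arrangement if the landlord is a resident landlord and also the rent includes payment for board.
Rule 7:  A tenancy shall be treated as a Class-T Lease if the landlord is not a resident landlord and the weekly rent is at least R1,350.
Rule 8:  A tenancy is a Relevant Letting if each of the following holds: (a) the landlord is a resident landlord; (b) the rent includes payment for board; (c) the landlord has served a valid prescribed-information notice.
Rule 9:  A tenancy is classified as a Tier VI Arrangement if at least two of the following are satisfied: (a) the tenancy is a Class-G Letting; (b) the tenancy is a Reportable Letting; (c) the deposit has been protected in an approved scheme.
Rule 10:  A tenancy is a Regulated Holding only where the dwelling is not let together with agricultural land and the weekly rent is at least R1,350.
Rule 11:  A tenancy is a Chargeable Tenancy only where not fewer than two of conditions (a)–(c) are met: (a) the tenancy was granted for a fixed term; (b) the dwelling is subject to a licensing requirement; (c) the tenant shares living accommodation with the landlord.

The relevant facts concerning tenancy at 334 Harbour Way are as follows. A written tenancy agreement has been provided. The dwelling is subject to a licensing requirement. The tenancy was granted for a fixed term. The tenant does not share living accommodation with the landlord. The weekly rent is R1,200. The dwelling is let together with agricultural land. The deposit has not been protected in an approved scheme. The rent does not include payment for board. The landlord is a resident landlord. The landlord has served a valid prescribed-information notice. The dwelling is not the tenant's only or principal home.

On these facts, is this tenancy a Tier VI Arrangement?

rule 5 — Class-G Letting: [the landlord is a resident landlord? yes] OR [weekly rent: R1,200 ≥ R1,350? no, so negated condition yes] → satisfied.
rule 3 — Reportable Letting: [the dwelling is let together with agricultural land? yes] AND [the rent includes payment for board? no] → not satisfied.
rule 9 — Tier VI Arrangement: Class-G Letting (rule 5)? yes; Reportable Letting (rule 3)? no; the deposit has been protected in an approved scheme? no — 1 of 3 hold (need ≥2) → not satisfied.

No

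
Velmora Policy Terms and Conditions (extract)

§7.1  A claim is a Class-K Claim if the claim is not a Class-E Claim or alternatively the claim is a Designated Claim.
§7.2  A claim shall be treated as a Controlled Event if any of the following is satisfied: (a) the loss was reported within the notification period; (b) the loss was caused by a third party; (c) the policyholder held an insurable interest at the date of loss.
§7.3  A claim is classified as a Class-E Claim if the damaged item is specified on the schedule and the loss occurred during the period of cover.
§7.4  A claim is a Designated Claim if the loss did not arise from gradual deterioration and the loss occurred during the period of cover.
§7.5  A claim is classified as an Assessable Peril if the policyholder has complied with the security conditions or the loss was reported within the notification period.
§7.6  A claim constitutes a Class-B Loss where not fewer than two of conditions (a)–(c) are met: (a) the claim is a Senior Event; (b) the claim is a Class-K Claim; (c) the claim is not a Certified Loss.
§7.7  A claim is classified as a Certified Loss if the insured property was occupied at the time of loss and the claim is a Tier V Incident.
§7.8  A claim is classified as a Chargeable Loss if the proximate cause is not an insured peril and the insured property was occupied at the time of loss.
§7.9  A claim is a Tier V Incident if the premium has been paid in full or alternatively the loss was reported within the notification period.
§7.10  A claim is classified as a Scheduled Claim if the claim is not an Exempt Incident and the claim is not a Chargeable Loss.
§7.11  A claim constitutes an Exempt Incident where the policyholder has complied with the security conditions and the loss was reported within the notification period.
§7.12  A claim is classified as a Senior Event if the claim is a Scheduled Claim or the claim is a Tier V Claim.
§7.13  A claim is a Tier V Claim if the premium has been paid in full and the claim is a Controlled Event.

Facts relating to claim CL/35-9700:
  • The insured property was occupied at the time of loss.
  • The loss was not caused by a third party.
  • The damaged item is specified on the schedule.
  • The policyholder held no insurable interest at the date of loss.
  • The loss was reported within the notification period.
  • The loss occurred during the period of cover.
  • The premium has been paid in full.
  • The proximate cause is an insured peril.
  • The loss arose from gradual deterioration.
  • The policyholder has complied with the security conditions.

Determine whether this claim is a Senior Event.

Under §7.11: the policyholder has complied with the security conditions? yes; and the loss was reported within the notification period? yes. So the claim is an Exempt Incident.
Under §7.8: the proximate cause is not an insured peril? no; and the insured property was occupied at the time of loss? yes. So the claim is not a Chargeable Loss.
Under §7.10: not an Exempt Incident (§7.11)? no; and not a Chargeable Loss (§7.8)? yes. So the claim is not a Scheduled Claim.
Under §7.2: the loss was reported within the notification period? yes; or the loss was caused by a third party? no; or the policyholder held an insurable interest at the date of loss? no. So the claim is a Controlled Event.
Under §7.13: the premium has been paid in full? yes; and Controlled Event (§7.2)? yes. So the claim is a Tier V Claim.
Under §7.12: Scheduled Claim (§7.10)? no; or Tier V Claim (§7.13)? yes. So the claim is a Senior Event.

Yes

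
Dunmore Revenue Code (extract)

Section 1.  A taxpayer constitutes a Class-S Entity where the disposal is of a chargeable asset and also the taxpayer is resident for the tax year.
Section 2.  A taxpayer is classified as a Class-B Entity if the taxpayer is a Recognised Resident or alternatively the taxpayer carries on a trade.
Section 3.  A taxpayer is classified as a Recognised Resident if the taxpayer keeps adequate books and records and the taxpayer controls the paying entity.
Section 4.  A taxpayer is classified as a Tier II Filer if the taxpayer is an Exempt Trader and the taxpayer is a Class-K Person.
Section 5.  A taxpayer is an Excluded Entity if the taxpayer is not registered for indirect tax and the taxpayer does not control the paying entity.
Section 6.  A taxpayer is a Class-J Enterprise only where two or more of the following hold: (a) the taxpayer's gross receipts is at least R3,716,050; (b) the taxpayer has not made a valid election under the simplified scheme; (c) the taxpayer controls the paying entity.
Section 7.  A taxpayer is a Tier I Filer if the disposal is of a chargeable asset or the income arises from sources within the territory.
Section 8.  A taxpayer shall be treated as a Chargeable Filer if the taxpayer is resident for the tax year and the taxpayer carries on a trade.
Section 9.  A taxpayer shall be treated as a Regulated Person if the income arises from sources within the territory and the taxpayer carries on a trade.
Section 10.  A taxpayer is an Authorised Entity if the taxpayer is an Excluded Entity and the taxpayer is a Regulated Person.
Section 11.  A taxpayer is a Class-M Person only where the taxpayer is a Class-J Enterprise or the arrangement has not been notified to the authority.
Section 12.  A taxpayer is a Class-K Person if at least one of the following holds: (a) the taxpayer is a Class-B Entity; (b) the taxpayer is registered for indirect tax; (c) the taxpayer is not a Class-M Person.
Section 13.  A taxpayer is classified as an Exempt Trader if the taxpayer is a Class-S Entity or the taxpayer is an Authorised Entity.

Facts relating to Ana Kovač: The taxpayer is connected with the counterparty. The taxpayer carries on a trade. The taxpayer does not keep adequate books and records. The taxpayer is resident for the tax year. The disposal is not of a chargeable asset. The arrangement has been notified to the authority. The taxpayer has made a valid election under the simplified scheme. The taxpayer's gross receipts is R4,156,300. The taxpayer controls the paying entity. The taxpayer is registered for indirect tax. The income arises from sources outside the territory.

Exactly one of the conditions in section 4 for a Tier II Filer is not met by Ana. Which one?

Exempt Trader

section 1 — Class-S Entity: [the disposal is of a chargeable asset? no] AND [the taxpayer is resident for the tax year? yes] → not satisfied.
section 5 — Excluded Entity: [the taxpayer is not registered for indirect tax? no] AND [the taxpayer does not control the paying entity? no] → not satisfied.
section 9 — Regulated Person: [the income arises from sources within the territory? no] AND [the taxpayer carries on a trade? yes] → not satisfied.
section 10 — Authorised Entity: [Excluded Entity (section 5)? no] AND [Regulated Person (section 9)? no] → not satisfied.
section 13 — Exempt Trader: [Class-S Entity (section 1)? no] OR [Authorised Entity (section 10)? no] → not satisfied.
section 3 — Recognised Resident: [the taxpayer keeps adequate books and records? no] AND [the taxpayer controls the paying entity? yes] → not satisfied.
section 2 — Class-B Entity: [Recognised Resident (section 3)? no] OR [the taxpayer carries on a trade? yes] → satisfied.
section 6 — Class-J Enterprise: taxpayer's gross receipts: R4,156,300 ≥ R3,716,050? yes; the taxpayer has not made a valid election under the simplified scheme? no; the taxpayer controls the paying entity? yes — 2 of 3 hold (need ≥2) → satisfied.
section 11 — Class-M Person: [Class-J Enterprise (section 6)? yes] OR [the arrangement has not been notified to the authority? no] → satisfied.
section 12 — Class-K Person: [Class-B Entity (section 2)? yes] OR [the taxpayer is registered for indirect tax? yes] OR [not a Class-M Person (section 11)? no] → satisfied.
section 4 — Tier II Filer: [Exempt Trader (section 13)? no] AND [Class-K Person (section 12)? yes] → not satisfied.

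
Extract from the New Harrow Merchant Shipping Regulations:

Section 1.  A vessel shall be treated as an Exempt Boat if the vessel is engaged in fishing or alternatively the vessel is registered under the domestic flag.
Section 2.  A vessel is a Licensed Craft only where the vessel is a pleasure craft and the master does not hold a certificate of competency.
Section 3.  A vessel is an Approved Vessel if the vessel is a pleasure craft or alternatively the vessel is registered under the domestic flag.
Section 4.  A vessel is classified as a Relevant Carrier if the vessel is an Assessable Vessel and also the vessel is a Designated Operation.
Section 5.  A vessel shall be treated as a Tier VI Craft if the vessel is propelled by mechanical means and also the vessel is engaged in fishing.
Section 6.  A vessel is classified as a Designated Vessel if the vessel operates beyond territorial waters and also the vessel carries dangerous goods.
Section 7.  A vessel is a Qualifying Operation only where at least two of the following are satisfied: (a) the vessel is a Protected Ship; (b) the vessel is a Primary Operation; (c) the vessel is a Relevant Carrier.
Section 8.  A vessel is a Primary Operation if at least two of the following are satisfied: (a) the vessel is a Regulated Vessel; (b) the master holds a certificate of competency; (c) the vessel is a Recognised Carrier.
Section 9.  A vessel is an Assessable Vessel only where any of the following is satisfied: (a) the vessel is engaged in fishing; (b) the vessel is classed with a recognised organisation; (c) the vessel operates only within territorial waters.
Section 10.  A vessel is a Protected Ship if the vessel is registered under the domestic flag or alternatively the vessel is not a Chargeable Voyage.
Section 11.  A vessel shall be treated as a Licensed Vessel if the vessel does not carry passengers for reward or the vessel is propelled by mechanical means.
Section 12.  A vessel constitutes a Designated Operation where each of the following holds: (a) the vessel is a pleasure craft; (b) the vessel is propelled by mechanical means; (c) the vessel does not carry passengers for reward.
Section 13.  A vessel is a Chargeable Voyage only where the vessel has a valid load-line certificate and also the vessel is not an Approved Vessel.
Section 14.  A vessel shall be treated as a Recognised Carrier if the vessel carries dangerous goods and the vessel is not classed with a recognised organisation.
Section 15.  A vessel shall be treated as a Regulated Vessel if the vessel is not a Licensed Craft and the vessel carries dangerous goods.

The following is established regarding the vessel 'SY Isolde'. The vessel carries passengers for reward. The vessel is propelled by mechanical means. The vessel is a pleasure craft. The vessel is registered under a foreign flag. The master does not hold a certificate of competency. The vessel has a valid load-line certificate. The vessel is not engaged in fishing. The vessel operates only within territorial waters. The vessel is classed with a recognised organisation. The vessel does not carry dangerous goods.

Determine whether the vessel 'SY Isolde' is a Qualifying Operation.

section 3 — Approved Vessel: [the vessel is a pleasure craft? yes] OR [the vessel is registered under the domestic flag? no] → satisfied.
section 13 — Chargeable Voyage: [the vessel has a valid load-line certificate? yes] AND [not an Approved Vessel (section 3)? no] → not satisfied.
section 10 — Protected Ship: [the vessel is registered under the domestic flag? no] OR [not a Chargeable Voyage (section 13)? yes] → satisfied.
section 2 — Licensed Craft: [the vessel is a pleasure craft? yes] AND [the master does not hold a certificate of competency? yes] → satisfied.
section 15 — Regulated Vessel: [not a Licensed Craft (section 2)? no] AND [the vessel carries dangerous goods? no] → not satisfied.
section 14 — Recognised Carrier: [the vessel carries dangerous goods? no] AND [the vessel is not classed with a recognised organisation? no] → not satisfied.
section 8 — Primary Operation: Regulated Vessel (section 15)? no; the master holds a certificate of competency? no; Recognised Carrier (section 14)? no — 0 of 3 hold (need ≥2) → not satisfied.
section 9 — Assessable Vessel: [the vessel is engaged in fishing? no] OR [the vessel is classed with a recognised organisation? yes] OR [the vessel operates only within territorial waters? yes] → satisfied.
section 12 — Designated Operation: [the vessel is a pleasure craft? yes] AND [the vessel is propelled by mechanical means? yes] AND [the vessel does not carry passengers for reward? no] → not satisfied.
section 4 — Relevant Carrier: [Assessable Vessel (section 9)? yes] AND [Designated Operation (section 12)? no] → not satisfied.
section 7 — Qualifying Operation: Protected Ship (section 10)? yes; Primary Operation (section 8)? no; Relevant Carrier (section 4)? no — 1 of 3 hold (need ≥2) → not satisfied.

No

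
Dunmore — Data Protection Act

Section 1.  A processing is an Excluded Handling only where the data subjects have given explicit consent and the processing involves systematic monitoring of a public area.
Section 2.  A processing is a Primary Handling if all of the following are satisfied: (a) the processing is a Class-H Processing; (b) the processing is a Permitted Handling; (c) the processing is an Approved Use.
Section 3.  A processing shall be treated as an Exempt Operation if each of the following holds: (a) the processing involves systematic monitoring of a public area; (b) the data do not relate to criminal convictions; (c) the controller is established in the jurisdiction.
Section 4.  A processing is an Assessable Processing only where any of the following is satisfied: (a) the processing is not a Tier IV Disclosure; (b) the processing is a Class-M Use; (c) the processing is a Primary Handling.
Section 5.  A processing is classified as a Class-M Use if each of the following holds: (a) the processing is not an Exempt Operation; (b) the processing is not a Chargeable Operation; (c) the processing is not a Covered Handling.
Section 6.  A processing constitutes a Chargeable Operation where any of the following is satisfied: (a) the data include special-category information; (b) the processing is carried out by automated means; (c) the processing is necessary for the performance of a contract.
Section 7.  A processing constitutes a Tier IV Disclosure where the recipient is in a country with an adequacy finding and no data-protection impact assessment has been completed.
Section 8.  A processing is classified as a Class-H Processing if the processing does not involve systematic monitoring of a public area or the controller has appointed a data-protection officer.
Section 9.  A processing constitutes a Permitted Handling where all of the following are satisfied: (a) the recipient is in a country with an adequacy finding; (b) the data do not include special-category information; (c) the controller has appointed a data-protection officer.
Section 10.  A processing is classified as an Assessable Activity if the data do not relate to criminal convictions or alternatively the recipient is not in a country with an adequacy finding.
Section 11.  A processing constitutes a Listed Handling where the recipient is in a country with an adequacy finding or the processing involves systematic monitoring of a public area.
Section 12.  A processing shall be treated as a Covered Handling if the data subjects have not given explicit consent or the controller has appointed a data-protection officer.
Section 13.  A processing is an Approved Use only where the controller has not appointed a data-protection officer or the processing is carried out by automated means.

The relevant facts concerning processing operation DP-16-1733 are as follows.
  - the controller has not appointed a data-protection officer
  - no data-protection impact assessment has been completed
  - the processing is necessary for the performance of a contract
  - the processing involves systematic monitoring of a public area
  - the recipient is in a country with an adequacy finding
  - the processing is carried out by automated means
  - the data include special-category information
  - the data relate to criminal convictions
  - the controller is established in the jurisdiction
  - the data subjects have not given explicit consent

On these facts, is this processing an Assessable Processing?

section 7 — Tier IV Disclosure: [the recipient is in a country with an adequacy finding? yes] AND [no data-protection impact assessment has been completed? yes] → satisfied.
section 3 — Exempt Operation: [the processing involves systematic monitoring of a public area? yes] AND [the data do not relate to criminal convictions? no] AND [the controller is established in the jurisdiction? yes] → not satisfied.
section 6 — Chargeable Operation: [the data include special-category information? yes] OR [the processing is carried out by automated means? yes] OR [the processing is necessary for the performance of a contract? yes] → satisfied.
section 12 — Covered Handling: [the data subjects have not given explicit consent? yes] OR [the controller has appointed a data-protection officer? no] → satisfied.
section 5 — Class-M Use: [not an Exempt Operation (section 3)? yes] AND [not a Chargeable Operation (section 6)? no] AND [not a Covered Handling (section 12)? no] → not satisfied.
section 8 — Class-H Processing: [the processing does not involve systematic monitoring of a public area? no] OR [the controller has appointed a data-protection officer? no] → not satisfied.
section 9 — Permitted Handling: [the recipient is in a country with an adequacy finding? yes] AND [the data do not include special-category information? no] AND [the controller has appointed a data-protection officer? no] → not satisfied.
section 13 — Approved Use: [the controller has not appointed a data-protection officer? yes] OR [the processing is carried out by automated means? yes] → satisfied.
section 2 — Primary Handling: [Class-H Processing (section 8)? no] AND [Permitted Handling (section 9)? no] AND [Approved Use (section 13)? yes] → not satisfied.
section 4 — Assessable Processing: [not a Tier IV Disclosure (section 7)? no] OR [Class-M Use (section 5)? no] OR [Primary Handling (section 2)? no] → not satisfied.

No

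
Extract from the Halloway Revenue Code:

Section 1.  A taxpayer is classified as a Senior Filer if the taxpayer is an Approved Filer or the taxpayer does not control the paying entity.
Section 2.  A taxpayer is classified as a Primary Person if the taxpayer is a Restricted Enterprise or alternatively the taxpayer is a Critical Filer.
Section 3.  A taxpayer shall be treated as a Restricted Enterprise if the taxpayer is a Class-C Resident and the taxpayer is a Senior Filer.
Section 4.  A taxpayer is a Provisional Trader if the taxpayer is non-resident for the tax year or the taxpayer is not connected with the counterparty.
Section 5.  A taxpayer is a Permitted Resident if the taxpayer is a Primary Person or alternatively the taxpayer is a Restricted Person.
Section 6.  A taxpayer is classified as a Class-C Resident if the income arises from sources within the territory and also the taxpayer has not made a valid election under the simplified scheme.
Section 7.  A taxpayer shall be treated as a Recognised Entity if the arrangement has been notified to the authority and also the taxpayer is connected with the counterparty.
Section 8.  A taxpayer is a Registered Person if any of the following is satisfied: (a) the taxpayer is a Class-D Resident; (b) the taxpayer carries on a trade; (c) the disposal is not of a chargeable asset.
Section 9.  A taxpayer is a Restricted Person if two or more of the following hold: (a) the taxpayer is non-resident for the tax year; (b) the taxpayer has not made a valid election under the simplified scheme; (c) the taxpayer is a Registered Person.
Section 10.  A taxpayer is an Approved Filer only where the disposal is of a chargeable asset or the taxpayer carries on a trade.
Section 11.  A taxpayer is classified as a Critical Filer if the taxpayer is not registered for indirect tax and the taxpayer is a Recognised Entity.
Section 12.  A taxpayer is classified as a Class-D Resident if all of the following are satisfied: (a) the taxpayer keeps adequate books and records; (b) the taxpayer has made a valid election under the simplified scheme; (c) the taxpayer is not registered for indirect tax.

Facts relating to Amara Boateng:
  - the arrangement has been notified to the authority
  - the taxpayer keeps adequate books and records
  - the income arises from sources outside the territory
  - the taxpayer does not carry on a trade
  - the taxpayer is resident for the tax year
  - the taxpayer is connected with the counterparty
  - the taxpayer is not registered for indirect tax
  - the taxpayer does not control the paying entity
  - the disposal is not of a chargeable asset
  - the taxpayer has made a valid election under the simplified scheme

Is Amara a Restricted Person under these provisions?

No

section 12 — Class-D Resident: [the taxpayer keeps adequate books and records? yes] AND [the taxpayer has made a valid election under the simplified scheme? yes] AND [the taxpayer is not registered for indirect tax? yes] → satisfied.
section 8 — Registered Person: [Class-D Resident (section 12)? yes] OR [the taxpayer carries on a trade? no] OR [the disposal is not of a chargeable asset? yes] → satisfied.
section 9 — Restricted Person: the taxpayer is non-resident for the tax year? no; the taxpayer has not made a valid election under the simplified scheme? no; Registered Person (section 8)? yes — 1 of 3 hold (need ≥2) → not satisfied.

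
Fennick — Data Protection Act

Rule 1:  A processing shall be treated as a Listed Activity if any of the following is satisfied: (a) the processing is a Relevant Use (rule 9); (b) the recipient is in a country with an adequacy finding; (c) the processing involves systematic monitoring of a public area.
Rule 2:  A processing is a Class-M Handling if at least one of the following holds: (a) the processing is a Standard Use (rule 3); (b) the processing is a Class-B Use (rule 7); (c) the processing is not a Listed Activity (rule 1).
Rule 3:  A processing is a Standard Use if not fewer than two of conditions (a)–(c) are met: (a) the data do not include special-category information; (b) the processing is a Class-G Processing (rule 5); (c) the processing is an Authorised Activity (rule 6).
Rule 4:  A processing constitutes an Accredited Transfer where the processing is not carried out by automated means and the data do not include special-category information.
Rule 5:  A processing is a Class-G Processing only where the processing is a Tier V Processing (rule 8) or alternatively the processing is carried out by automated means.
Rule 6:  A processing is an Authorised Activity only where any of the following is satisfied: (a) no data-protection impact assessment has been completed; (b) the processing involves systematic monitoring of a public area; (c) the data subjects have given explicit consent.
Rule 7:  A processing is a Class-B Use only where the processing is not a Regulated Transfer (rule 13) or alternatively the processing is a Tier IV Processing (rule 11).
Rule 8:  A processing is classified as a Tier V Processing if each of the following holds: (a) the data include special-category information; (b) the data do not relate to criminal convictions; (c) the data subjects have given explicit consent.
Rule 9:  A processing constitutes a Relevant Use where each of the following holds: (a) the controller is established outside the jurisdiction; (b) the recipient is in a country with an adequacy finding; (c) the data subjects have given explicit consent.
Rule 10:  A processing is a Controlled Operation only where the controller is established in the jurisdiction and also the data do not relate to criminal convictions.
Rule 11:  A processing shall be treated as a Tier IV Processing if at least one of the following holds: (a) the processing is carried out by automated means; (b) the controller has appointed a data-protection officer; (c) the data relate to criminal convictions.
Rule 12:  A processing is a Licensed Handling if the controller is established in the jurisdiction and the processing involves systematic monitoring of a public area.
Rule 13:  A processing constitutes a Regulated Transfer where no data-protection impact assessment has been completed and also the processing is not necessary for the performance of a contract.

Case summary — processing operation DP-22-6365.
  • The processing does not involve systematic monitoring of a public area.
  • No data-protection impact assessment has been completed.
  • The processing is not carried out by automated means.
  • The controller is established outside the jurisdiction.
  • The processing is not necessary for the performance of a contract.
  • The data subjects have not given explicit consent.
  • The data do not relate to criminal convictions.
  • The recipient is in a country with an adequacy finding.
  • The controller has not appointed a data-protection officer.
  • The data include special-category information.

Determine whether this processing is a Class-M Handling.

No

rule 8 — Tier V Processing: [the data include special-category information? yes] AND [the data do not relate to criminal convictions? yes] AND [the data subjects have given explicit consent? no] → not satisfied.
rule 5 — Class-G Processing: [Tier V Processing (rule 8)? no] OR [the processing is carried out by automated means? no] → not satisfied.
rule 6 — Authorised Activity: [no data-protection impact assessment has been completed? yes] OR [the processing involves systematic monitoring of a public area? no] OR [the data subjects have given explicit consent? no] → satisfied.
rule 3 — Standard Use: the data do not include special-category information? no; Class-G Processing (rule 5)? no; Authorised Activity (rule 6)? yes — 1 of 3 hold (need ≥2) → not satisfied.
rule 13 — Regulated Transfer: [no data-protection impact assessment has been completed? yes] AND [the processing is not necessary for the performance of a contract? yes] → satisfied.
rule 11 — Tier IV Processing: [the processing is carried out by automated means? no] OR [the controller has appointed a data-protection officer? no] OR [the data relate to criminal convictions? no] → not satisfied.
rule 7 — Class-B Use: [not a Regulated Transfer (rule 13)? no] OR [Tier IV Processing (rule 11)? no] → not satisfied.
rule 9 — Relevant Use: [the controller is established outside the jurisdiction? yes] AND [the recipient is in a country with an adequacy finding? yes] AND [the data subjects have given explicit consent? no] → not satisfied.
rule 1 — Listed Activity: [Relevant Use (rule 9)? no] OR [the recipient is in a country with an adequacy finding? yes] OR [the processing involves systematic monitoring of a public area? no] → satisfied.
rule 2 — Class-M Handling: [Standard Use (rule 3)? no] OR [Class-B Use (rule 7)? no] OR [not a Listed Activity (rule 1)? no] → not satisfied.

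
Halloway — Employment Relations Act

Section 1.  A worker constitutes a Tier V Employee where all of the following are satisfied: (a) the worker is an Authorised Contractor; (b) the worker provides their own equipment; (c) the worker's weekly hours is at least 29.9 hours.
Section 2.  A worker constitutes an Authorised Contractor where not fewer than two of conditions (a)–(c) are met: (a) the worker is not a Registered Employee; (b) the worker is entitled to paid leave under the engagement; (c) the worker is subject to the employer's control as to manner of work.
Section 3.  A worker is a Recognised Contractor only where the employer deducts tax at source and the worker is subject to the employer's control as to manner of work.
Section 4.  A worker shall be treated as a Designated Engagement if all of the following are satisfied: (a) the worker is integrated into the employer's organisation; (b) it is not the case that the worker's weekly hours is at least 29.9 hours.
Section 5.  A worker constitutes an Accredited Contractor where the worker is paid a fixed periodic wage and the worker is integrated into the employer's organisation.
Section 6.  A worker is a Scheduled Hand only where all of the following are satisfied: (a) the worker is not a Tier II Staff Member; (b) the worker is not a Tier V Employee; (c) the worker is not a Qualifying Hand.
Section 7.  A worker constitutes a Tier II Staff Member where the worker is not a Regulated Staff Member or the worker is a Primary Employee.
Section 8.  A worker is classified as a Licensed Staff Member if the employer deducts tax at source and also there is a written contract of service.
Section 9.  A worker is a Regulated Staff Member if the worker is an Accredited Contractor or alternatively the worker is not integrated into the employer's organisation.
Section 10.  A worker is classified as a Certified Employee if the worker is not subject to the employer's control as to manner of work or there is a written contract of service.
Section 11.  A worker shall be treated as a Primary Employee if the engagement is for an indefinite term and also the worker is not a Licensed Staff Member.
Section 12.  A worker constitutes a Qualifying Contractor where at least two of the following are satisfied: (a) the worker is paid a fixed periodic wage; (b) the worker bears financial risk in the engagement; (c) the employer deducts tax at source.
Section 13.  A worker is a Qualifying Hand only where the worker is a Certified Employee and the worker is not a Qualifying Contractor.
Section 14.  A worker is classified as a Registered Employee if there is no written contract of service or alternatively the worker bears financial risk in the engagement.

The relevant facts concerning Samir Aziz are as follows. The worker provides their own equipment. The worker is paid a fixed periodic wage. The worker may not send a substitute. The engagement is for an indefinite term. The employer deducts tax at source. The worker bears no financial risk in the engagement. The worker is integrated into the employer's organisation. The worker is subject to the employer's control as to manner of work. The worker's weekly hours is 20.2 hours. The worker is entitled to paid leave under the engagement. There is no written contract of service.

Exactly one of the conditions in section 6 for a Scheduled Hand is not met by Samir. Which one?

section 5 — Accredited Contractor: [the worker is paid a fixed periodic wage? yes] AND [the worker is integrated into the employer's organisation? yes] → satisfied.
section 9 — Regulated Staff Member: [Accredited Contractor (section 5)? yes] OR [the worker is not integrated into the employer's organisation? no] → satisfied.
section 8 — Licensed Staff Member: [the employer deducts tax at source? yes] AND [there is a written contract of service? no] → not satisfied.
section 11 — Primary Employee: [the engagement is for an indefinite term? yes] AND [not a Licensed Staff Member (section 8)? yes] → satisfied.
section 7 — Tier II Staff Member: [not a Regulated Staff Member (section 9)? no] OR [Primary Employee (section 11)? yes] → satisfied.
section 14 — Registered Employee: [there is no written contract of service? yes] OR [the worker bears financial risk in the engagement? no] → satisfied.
section 2 — Authorised Contractor: not a Registered Employee (section 14)? no; the worker is entitled to paid leave under the engagement? yes; the worker is subject to the employer's control as to manner of work? yes — 2 of 3 hold (need ≥2) → satisfied.
section 1 — Tier V Employee: [Authorised Contractor (section 2)? yes] AND [the worker provides their own equipment? yes] AND [worker's weekly hours: 20.2 hours ≥ 29.9 hours? no] → not satisfied.
section 10 — Certified Employee: [the worker is not subject to the employer's control as to manner of work? no] OR [there is a written contract of service? no] → not satisfied.
section 12 — Qualifying Contractor: the worker is paid a fixed periodic wage? yes; the worker bears financial risk in the engagement? no; the employer deducts tax at source? yes — 2 of 3 hold (need ≥2) → satisfied.
section 13 — Qualifying Hand: [Certified Employee (section 10)? no] AND [not a Qualifying Contractor (section 12)? no] → not satisfied.
section 6 — Scheduled Hand: [not a Tier II Staff Member (section 7)? no] AND [not a Tier V Employee (section 1)? yes] AND [not a Qualifying Hand (section 13)? yes] → not satisfied.

Tier II Staff Member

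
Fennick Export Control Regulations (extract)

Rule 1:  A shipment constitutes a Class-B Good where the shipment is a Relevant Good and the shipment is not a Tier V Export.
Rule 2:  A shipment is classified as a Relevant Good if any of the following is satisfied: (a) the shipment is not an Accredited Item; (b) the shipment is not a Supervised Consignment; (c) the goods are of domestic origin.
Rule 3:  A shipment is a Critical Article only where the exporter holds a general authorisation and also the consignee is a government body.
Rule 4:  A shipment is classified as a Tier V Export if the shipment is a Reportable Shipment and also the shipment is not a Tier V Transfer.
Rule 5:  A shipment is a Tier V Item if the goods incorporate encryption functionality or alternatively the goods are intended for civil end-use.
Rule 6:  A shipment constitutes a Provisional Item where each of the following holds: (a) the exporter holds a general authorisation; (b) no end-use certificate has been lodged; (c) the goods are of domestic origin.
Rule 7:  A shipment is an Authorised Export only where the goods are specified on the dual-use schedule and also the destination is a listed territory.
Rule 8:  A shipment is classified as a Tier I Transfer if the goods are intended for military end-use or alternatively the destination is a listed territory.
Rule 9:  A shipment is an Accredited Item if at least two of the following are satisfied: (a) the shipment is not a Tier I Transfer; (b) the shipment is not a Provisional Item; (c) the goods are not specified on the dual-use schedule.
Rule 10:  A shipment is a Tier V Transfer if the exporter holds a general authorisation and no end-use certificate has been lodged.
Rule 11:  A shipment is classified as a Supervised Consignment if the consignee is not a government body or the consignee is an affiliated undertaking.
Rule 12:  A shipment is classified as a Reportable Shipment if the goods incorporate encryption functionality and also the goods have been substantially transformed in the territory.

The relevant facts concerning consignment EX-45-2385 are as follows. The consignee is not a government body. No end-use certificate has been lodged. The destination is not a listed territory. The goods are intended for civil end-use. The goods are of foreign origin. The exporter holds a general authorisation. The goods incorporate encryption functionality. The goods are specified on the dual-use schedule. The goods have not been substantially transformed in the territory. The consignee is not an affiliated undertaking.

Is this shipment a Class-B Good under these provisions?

rule 8 — Tier I Transfer: [the goods are intended for military end-use? no] OR [the destination is a listed territory? no] → not satisfied.
rule 6 — Provisional Item: [the exporter holds a general authorisation? yes] AND [no end-use certificate has been lodged? yes] AND [the goods are of domestic origin? no] → not satisfied.
rule 9 — Accredited Item: not a Tier I Transfer (rule 8)? yes; not a Provisional Item (rule 6)? yes; the goods are not specified on the dual-use schedule? no — 2 of 3 hold (need ≥2) → satisfied.
rule 11 — Supervised Consignment: [the consignee is not a government body? yes] OR [the consignee is an affiliated undertaking? no] → satisfied.
rule 2 — Relevant Good: [not an Accredited Item (rule 9)? no] OR [not a Supervised Consignment (rule 11)? no] OR [the goods are of domestic origin? no] → not satisfied.
rule 12 — Reportable Shipment: [the goods incorporate encryption functionality? yes] AND [the goods have been substantially transformed in the territory? no] → not satisfied.
rule 10 — Tier V Transfer: [the exporter holds a general authorisation? yes] AND [no end-use certificate has been lodged? yes] → satisfied.
rule 4 — Tier V Export: [Reportable Shipment (rule 12)? no] AND [not a Tier V Transfer (rule 10)? no] → not satisfied.
rule 1 — Class-B Good: [Relevant Good (rule 2)? no] AND [not a Tier V Export (rule 4)? yes] → not satisfied.

No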